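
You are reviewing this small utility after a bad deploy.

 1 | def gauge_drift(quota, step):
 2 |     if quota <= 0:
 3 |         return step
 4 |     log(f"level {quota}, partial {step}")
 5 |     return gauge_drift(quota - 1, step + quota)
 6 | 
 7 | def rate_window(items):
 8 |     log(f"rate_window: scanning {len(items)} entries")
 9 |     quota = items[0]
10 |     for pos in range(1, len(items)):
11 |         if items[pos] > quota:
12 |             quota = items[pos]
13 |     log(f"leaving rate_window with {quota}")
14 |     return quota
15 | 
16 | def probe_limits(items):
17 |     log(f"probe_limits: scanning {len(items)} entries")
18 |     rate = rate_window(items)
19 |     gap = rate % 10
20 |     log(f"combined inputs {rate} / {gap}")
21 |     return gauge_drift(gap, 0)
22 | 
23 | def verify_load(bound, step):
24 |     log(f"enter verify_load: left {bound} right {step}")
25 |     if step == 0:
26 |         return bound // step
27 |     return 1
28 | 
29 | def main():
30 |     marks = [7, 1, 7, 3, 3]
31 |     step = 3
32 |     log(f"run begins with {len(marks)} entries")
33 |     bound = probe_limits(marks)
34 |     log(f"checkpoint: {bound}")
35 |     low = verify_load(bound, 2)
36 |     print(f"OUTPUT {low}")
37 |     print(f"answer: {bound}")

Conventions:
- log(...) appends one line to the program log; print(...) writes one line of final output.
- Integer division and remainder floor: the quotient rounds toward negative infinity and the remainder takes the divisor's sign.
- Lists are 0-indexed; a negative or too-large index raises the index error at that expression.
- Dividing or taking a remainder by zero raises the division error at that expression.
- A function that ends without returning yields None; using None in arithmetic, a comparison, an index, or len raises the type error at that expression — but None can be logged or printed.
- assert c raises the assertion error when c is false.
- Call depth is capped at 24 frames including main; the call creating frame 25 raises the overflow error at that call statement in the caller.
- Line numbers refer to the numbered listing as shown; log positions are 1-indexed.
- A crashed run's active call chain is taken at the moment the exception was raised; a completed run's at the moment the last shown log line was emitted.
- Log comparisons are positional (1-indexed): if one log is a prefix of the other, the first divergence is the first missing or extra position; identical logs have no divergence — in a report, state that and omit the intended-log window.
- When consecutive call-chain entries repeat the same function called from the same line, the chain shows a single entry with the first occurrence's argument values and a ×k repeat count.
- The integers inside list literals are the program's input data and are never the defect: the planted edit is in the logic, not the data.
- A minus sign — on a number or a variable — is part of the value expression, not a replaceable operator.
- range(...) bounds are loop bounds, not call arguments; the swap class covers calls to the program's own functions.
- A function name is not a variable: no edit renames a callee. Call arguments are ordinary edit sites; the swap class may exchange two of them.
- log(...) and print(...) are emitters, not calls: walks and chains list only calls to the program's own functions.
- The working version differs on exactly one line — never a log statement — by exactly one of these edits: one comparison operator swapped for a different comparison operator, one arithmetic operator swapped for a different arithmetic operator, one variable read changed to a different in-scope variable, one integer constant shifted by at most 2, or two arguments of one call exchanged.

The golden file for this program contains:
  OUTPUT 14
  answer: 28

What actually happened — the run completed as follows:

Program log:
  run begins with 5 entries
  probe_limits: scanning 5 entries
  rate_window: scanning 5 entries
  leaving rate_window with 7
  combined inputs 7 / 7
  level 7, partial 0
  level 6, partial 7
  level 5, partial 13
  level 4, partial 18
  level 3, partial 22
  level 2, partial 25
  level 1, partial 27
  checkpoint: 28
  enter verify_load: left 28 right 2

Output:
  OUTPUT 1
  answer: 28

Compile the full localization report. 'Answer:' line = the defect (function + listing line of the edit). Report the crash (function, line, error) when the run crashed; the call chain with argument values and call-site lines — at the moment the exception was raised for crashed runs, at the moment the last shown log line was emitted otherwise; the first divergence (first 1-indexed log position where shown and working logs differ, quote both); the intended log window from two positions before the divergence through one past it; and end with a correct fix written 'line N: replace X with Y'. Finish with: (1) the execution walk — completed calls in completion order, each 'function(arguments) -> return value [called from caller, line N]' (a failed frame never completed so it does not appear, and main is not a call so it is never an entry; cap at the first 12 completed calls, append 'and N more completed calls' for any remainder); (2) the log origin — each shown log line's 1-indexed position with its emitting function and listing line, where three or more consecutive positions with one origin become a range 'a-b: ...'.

Answer: the defect is in verify_load at line 25.
The tell: The two runs log identically and part ways only at the printed values.
Call chain: main -> verify_load(28, 2) (called at line 35).
First divergence: none — the logs agree in full.
Execution walk:
  rate_window([7, 1, 7, 3, 3]) -> 7  [called from probe_limits, line 18]
  gauge_drift(0, 28) -> 28  [called from gauge_drift, line 5]
  gauge_drift(1, 27) -> 28  [called from gauge_drift, line 5]
  gauge_drift(2, 25) -> 28  [called from gauge_drift, line 5]
  gauge_drift(3, 22) -> 28  [called from gauge_drift, line 5]
  gauge_drift(4, 18) -> 28  [called from gauge_drift, line 5]
  gauge_drift(5, 13) -> 28  [called from gauge_drift, line 5]
  gauge_drift(6, 7) -> 28  [called from gauge_drift, line 5]
  gauge_drift(7, 0) -> 28  [called from probe_limits, line 21]
  probe_limits([7, 1, 7, 3, 3]) -> 28  [called from main, line 33]
  verify_load(28, 2) -> 1  [called from main, line 35]
Log line origins:
  1: emitted by main (line 32)
  2: emitted by probe_limits (line 17)
  3: emitted by rate_window (line 8)
  4: emitted by rate_window (line 13)
  5: emitted by probe_limits (line 20)
  6-12: emitted by gauge_drift (line 4)
  13: emitted by main (line 34)
  14: emitted by verify_load (line 24)
A correct fix: line 25: replace `==` with `!=`.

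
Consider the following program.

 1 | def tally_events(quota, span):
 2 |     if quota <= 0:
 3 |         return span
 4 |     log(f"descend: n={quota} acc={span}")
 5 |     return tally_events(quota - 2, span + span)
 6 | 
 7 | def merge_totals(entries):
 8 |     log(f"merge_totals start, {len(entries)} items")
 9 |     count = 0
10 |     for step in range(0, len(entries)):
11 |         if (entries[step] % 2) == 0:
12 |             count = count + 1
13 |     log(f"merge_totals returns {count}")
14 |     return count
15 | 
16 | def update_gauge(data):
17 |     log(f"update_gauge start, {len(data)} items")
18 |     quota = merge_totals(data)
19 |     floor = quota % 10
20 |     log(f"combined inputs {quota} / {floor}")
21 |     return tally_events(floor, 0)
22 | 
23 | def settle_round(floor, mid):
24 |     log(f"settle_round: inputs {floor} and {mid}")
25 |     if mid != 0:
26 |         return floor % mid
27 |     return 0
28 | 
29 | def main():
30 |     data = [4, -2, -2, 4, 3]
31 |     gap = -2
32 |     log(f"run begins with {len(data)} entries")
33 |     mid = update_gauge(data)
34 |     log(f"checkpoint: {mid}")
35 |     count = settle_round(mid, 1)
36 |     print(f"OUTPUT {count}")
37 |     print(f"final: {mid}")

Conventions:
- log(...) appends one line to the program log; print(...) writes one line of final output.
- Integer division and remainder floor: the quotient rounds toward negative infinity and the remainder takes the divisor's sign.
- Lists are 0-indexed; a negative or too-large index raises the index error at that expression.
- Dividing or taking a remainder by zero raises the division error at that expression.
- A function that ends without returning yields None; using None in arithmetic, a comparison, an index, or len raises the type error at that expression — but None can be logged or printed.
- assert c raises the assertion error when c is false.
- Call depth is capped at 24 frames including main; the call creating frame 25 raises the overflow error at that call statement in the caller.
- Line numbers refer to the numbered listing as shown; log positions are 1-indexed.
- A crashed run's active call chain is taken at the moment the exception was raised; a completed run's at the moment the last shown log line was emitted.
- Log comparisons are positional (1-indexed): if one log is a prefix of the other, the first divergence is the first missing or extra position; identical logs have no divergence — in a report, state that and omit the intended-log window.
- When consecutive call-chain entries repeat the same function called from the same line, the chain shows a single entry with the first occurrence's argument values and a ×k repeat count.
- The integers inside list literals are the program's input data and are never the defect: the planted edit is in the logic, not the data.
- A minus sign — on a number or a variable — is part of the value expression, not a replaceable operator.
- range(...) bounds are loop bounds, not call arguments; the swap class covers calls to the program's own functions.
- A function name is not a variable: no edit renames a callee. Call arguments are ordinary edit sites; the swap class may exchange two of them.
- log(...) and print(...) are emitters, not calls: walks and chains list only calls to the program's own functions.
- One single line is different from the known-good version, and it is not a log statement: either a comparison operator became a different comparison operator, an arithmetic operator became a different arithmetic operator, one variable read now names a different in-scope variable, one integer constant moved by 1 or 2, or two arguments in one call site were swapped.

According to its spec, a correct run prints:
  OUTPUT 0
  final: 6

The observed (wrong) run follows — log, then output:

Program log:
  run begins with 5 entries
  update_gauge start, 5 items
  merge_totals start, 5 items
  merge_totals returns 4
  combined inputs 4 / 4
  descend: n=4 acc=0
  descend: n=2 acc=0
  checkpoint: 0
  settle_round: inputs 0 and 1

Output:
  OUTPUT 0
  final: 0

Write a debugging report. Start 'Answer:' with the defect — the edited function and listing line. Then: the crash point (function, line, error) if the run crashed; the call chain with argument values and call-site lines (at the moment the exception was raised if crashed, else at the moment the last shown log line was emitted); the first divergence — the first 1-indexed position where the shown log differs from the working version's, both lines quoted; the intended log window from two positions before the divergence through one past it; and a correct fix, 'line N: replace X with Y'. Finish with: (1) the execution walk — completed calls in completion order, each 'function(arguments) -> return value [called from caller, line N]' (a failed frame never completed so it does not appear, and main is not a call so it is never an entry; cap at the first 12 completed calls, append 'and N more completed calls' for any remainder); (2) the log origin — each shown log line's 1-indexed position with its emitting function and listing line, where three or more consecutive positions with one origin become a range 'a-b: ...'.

Answer: the defect is in tally_events at line 5.
Key observation: The log first diverges at position 7: the faulty run prints 'descend: n=2 acc=0' where the working version prints 'descend: n=2 acc=4'.
Call chain: main -> settle_round(0, 1) (called at line 35).
First divergence: position 7; shown 'descend: n=2 acc=0' vs intended 'descend: n=2 acc=4'.
Intended log window:
  5: combined inputs 4 / 4
  6: descend: n=4 acc=0
  7: descend: n=2 acc=4
  8: checkpoint: 6
Execution walk:
  merge_totals([4, -2, -2, 4, 3]) -> 4  [called from update_gauge, line 18]
  tally_events(0, 0) -> 0  [called from tally_events, line 5]
  tally_events(2, 0) -> 0  [called from tally_events, line 5]
  tally_events(4, 0) -> 0  [called from update_gauge, line 21]
  update_gauge([4, -2, -2, 4, 3]) -> 0  [called from main, line 33]
  settle_round(0, 1) -> 0  [called from main, line 35]
Log origin:
  1: emitted by main (line 32)
  2: emitted by update_gauge (line 17)
  3: emitted by merge_totals (line 8)
  4: emitted by merge_totals (line 13)
  5: emitted by update_gauge (line 20)
  6: emitted by tally_events (line 4)
  7: emitted by tally_events (line 4)
  8: emitted by main (line 34)
  9: emitted by settle_round (line 24)
A correct fix: line 5: replace `span + span` with `span + quota`.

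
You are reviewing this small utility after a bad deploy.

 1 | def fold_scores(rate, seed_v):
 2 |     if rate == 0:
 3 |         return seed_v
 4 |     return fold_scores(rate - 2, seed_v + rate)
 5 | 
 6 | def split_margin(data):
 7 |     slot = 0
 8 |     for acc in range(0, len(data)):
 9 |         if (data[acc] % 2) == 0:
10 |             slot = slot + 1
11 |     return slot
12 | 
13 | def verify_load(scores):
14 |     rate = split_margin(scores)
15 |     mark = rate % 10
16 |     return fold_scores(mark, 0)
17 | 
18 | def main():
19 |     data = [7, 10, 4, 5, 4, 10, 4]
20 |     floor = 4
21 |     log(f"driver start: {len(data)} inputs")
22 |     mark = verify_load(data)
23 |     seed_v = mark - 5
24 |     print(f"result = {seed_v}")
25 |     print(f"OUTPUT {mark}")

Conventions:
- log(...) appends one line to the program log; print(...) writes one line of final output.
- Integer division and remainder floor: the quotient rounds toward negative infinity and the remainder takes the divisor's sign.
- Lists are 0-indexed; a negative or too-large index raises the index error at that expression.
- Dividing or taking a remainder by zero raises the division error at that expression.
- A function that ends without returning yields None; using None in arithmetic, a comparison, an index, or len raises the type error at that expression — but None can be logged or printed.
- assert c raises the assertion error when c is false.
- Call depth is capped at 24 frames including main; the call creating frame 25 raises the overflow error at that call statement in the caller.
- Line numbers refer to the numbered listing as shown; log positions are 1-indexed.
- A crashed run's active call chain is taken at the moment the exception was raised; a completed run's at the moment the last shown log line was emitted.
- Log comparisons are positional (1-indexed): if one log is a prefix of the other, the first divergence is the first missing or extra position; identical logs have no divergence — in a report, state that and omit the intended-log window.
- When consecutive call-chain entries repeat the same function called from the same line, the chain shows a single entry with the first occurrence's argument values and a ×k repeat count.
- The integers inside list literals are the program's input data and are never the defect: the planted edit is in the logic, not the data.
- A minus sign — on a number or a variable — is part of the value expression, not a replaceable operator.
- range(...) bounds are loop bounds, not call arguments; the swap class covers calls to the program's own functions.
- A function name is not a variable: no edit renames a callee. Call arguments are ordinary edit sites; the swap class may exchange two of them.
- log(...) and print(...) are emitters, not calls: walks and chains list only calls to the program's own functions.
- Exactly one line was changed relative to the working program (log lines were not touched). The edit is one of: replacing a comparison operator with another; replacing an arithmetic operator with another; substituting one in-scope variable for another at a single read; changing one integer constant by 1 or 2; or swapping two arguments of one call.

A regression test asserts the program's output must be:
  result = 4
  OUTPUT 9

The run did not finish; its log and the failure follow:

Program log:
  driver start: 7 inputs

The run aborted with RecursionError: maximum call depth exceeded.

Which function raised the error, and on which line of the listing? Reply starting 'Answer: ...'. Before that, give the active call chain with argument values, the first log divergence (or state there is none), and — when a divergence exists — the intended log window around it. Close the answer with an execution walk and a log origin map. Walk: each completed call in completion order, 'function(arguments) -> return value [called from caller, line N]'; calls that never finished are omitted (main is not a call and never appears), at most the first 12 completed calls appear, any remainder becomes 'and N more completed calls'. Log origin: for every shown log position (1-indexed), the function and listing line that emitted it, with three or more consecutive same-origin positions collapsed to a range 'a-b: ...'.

Answer: the error was raised in fold_scores, line 4.
Core observation: All emitted log lines are correct; the crash alone marks the defect.
Call chain: main -> verify_load([7, 10, 4, 5, 4, 10, 4]) (called at line 22) -> fold_scores(5, 0) (called at line 16) -> fold_scores(3, 5) (called at line 4) ×21.
First divergence: none — the logs agree in full.
Execution walk:
  split_margin([7, 10, 4, 5, 4, 10, 4]) -> 5  [called from verify_load, line 14]
Origin of each log line:
  1: from main, line 21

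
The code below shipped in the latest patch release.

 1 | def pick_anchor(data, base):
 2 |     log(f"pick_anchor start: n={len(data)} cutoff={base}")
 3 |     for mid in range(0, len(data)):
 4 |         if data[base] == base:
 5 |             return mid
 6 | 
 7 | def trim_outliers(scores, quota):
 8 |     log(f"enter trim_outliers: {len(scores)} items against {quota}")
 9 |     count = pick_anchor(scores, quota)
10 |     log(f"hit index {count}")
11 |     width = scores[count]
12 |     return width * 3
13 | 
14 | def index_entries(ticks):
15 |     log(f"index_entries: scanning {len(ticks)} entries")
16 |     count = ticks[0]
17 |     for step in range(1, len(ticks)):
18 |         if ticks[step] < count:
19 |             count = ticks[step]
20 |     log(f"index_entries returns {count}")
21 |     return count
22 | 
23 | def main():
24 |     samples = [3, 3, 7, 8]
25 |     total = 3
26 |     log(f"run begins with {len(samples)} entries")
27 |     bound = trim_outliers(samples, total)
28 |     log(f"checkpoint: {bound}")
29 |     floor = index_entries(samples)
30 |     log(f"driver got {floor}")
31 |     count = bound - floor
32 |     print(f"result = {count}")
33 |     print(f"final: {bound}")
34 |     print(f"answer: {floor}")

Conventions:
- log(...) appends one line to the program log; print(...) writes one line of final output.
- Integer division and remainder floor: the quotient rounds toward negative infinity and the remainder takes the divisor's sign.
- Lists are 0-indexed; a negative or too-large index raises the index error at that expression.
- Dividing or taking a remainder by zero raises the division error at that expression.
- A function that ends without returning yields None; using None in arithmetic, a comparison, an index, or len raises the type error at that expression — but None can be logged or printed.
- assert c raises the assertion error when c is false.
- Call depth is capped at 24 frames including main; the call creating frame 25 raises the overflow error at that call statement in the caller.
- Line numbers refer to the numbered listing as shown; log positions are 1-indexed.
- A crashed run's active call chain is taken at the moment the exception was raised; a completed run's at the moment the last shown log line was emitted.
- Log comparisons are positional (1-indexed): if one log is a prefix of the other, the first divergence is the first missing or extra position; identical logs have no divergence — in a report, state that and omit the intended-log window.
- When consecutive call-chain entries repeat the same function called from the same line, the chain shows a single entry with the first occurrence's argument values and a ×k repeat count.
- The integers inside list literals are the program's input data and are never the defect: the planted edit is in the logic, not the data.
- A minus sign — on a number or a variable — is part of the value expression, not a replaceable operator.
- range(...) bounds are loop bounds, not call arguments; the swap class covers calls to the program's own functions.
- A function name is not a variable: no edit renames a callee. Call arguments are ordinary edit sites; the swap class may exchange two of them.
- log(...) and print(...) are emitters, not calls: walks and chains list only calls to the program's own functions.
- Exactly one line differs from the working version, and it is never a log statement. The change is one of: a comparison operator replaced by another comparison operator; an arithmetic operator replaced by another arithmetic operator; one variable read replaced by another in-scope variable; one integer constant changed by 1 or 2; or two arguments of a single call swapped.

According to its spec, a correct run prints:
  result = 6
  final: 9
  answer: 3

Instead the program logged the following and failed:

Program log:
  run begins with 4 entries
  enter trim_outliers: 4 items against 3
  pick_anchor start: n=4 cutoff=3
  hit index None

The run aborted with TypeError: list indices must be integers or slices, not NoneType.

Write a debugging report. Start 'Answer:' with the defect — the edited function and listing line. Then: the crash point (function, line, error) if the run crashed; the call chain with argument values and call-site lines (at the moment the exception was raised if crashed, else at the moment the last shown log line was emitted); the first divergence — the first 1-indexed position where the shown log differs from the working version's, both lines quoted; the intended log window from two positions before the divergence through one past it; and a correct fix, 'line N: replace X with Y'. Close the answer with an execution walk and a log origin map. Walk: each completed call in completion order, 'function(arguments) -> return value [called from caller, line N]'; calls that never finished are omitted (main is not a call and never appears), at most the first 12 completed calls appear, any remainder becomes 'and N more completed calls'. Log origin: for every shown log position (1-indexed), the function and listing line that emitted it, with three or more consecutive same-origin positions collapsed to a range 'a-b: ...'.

Answer: the defect is in pick_anchor at line 4.
Core observation: The log first diverges at position 4: the faulty run prints 'hit index None' where the working version prints 'hit index 0'.
Crash: trim_outliers, line 11, TypeError.
Call chain: main -> trim_outliers([3, 3, 7, 8], 3) (called at line 27).
First divergence: position 4; shown 'hit index None' vs intended 'hit index 0'.
Intended log window:
  2: enter trim_outliers: 4 items against 3
  3: pick_anchor start: n=4 cutoff=3
  4: hit index 0
  5: checkpoint: 9
Execution walk:
  pick_anchor([3, 3, 7, 8], 3) -> None  [called from trim_outliers, line 9]
Log line origins:
  1: logged in main at line 26
  2: logged in trim_outliers at line 8
  3: logged in pick_anchor at line 2
  4: logged in trim_outliers at line 10
A correct fix: line 4: replace `data[base]` with `data[mid]`.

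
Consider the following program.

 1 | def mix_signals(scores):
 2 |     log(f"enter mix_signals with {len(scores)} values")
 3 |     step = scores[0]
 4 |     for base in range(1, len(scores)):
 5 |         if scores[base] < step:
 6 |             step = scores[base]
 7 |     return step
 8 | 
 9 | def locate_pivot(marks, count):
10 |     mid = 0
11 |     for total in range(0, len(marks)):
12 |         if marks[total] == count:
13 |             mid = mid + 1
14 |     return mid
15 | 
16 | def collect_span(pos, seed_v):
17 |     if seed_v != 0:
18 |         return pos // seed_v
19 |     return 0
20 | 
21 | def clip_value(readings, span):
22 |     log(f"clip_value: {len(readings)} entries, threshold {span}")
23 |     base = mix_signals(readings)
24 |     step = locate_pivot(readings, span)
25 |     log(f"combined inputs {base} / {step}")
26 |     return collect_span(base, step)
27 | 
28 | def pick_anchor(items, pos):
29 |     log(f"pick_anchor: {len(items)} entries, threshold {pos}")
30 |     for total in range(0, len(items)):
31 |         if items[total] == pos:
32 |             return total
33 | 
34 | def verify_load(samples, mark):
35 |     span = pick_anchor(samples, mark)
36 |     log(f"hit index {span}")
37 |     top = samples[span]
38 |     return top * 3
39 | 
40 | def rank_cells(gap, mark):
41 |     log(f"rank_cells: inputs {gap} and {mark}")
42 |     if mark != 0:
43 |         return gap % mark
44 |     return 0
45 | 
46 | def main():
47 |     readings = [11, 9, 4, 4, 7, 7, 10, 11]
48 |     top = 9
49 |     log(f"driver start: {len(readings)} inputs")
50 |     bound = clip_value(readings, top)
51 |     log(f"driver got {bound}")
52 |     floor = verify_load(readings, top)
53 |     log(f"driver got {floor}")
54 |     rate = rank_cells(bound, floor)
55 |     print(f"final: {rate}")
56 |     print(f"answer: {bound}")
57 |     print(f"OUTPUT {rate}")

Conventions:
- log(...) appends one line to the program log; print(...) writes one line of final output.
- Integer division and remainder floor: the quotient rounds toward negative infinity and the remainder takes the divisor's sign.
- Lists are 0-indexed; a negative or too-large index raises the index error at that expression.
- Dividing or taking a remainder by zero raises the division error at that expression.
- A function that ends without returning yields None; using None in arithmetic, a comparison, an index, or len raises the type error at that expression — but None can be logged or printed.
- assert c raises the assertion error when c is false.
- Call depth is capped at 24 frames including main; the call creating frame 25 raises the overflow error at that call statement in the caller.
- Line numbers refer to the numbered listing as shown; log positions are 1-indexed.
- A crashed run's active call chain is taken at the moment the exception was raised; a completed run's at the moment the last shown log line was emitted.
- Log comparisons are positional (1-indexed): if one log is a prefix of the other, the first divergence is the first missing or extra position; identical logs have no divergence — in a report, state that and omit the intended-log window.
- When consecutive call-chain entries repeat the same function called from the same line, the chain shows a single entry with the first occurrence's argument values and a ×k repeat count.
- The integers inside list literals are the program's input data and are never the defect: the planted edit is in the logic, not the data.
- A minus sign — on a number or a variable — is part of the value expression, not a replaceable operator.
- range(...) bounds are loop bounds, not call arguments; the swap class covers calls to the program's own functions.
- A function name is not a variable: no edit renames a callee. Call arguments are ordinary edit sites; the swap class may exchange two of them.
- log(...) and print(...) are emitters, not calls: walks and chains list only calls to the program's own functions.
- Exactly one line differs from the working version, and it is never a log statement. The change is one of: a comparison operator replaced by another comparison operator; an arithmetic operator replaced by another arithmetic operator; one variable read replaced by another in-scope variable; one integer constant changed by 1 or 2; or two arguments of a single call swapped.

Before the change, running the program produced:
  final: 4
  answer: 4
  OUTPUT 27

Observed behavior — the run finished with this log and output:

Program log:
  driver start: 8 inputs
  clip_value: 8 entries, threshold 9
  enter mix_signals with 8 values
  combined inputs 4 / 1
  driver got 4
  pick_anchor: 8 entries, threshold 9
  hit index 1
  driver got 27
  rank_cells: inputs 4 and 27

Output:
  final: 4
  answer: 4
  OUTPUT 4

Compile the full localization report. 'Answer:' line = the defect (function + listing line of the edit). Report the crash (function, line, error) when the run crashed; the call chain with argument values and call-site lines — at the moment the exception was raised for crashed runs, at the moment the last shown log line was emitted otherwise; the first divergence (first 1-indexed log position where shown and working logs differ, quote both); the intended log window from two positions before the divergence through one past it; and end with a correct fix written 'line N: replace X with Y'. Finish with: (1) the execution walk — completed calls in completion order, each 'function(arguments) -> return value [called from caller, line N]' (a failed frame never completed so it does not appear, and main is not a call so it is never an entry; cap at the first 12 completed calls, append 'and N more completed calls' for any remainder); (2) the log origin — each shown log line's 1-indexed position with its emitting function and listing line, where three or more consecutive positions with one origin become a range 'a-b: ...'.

Answer: the defect is in main at line 57.
Key fact: No log line changed; the fault shows up purely in the output.
Call chain: main -> rank_cells(4, 27) (called at line 54).
First divergence: none (the log streams are identical).
Execution walk:
  mix_signals([11, 9, 4, 4, 7, 7, 10, 11]) -> 4  [called from clip_value, line 23]
  locate_pivot([11, 9, 4, 4, 7, 7, 10, 11], 9) -> 1  [called from clip_value, line 24]
  collect_span(4, 1) -> 4  [called from clip_value, line 26]
  clip_value([11, 9, 4, 4, 7, 7, 10, 11], 9) -> 4  [called from main, line 50]
  pick_anchor([11, 9, 4, 4, 7, 7, 10, 11], 9) -> 1  [called from verify_load, line 35]
  verify_load([11, 9, 4, 4, 7, 7, 10, 11], 9) -> 27  [called from main, line 52]
  rank_cells(4, 27) -> 4  [called from main, line 54]
Log origins:
  1 — main, line 49
  2 — clip_value, line 22
  3 — mix_signals, line 2
  4 — clip_value, line 25
  5 — main, line 51
  6 — pick_anchor, line 29
  7 — verify_load, line 36
  8 — main, line 53
  9 — rank_cells, line 41
A correct fix: line 57: replace `rate` with `floor`.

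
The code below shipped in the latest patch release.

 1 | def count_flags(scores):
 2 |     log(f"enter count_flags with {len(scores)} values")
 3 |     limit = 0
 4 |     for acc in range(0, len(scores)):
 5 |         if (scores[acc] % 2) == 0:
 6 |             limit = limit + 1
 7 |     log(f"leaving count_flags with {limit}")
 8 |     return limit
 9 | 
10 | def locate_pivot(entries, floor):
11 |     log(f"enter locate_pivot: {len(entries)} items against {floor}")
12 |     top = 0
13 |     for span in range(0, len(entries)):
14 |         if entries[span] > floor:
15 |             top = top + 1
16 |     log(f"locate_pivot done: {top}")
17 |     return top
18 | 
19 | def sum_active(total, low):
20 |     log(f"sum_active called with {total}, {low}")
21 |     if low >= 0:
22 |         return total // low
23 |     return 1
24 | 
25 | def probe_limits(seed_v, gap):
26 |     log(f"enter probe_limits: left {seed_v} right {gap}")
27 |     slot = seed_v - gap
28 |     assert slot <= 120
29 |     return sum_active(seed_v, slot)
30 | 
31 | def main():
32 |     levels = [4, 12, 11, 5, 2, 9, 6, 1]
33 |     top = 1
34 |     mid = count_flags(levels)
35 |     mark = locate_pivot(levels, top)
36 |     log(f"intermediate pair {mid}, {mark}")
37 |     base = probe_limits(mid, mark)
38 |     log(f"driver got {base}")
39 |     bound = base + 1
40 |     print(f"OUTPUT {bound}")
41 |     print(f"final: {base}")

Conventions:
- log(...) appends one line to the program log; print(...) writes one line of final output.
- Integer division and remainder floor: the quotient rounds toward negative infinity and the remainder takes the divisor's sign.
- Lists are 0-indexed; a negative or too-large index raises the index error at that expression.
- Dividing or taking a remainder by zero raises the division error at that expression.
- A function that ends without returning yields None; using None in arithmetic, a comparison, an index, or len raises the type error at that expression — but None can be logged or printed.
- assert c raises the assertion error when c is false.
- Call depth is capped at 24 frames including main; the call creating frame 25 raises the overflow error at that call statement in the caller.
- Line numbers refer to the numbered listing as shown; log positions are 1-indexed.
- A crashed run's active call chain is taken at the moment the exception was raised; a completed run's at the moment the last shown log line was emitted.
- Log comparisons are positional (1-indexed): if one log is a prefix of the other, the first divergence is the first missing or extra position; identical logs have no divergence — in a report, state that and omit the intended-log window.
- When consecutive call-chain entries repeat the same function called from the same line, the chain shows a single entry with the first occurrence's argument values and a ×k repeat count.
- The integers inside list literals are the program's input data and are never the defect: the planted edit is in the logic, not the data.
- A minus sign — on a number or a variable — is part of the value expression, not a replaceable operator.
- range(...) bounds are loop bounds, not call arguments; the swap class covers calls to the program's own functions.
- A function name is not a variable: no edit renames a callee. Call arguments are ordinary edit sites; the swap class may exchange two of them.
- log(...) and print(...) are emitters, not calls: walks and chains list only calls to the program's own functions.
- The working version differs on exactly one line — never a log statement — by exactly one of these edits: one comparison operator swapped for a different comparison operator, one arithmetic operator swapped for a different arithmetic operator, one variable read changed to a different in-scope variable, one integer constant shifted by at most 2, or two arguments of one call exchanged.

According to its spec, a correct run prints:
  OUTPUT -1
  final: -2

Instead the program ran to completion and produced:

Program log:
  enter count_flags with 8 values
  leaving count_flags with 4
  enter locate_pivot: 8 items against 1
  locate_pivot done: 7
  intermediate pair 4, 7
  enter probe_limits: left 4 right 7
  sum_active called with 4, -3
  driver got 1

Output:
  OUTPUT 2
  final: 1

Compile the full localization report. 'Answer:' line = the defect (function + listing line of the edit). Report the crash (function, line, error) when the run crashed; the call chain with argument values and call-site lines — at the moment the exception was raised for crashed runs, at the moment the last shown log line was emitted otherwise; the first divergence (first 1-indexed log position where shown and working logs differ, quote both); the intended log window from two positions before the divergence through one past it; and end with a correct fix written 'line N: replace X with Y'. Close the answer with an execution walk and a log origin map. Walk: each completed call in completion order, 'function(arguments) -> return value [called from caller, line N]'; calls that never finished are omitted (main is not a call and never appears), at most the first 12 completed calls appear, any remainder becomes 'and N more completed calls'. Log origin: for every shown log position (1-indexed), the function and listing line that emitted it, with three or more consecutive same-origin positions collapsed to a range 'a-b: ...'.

Answer: the defect is in sum_active at line 21.
The tell: The earliest visible damage is log position 8 — 'driver got 1' rather than the intended 'driver got -2'.
Call chain: main.
First divergence: position 8 — the shown line 'driver got 1' should read 'driver got -2'.
Intended log window:
  6: enter probe_limits: left 4 right 7
  7: sum_active called with 4, -3
  8: driver got -2
Execution walk:
  count_flags([4, 12, 11, 5, 2, 9, 6, 1]) -> 4  [called from main, line 34]
  locate_pivot([4, 12, 11, 5, 2, 9, 6, 1], 1) -> 7  [called from main, line 35]
  sum_active(4, -3) -> 1  [called from probe_limits, line 29]
  probe_limits(4, 7) -> 1  [called from main, line 37]
Log line origins:
  1: logged in count_flags at line 2
  2: logged in count_flags at line 7
  3: logged in locate_pivot at line 11
  4: logged in locate_pivot at line 16
  5: logged in main at line 36
  6: logged in probe_limits at line 26
  7: logged in sum_active at line 20
  8: logged in main at line 38
A correct fix: line 21: replace `>=` with `!=`.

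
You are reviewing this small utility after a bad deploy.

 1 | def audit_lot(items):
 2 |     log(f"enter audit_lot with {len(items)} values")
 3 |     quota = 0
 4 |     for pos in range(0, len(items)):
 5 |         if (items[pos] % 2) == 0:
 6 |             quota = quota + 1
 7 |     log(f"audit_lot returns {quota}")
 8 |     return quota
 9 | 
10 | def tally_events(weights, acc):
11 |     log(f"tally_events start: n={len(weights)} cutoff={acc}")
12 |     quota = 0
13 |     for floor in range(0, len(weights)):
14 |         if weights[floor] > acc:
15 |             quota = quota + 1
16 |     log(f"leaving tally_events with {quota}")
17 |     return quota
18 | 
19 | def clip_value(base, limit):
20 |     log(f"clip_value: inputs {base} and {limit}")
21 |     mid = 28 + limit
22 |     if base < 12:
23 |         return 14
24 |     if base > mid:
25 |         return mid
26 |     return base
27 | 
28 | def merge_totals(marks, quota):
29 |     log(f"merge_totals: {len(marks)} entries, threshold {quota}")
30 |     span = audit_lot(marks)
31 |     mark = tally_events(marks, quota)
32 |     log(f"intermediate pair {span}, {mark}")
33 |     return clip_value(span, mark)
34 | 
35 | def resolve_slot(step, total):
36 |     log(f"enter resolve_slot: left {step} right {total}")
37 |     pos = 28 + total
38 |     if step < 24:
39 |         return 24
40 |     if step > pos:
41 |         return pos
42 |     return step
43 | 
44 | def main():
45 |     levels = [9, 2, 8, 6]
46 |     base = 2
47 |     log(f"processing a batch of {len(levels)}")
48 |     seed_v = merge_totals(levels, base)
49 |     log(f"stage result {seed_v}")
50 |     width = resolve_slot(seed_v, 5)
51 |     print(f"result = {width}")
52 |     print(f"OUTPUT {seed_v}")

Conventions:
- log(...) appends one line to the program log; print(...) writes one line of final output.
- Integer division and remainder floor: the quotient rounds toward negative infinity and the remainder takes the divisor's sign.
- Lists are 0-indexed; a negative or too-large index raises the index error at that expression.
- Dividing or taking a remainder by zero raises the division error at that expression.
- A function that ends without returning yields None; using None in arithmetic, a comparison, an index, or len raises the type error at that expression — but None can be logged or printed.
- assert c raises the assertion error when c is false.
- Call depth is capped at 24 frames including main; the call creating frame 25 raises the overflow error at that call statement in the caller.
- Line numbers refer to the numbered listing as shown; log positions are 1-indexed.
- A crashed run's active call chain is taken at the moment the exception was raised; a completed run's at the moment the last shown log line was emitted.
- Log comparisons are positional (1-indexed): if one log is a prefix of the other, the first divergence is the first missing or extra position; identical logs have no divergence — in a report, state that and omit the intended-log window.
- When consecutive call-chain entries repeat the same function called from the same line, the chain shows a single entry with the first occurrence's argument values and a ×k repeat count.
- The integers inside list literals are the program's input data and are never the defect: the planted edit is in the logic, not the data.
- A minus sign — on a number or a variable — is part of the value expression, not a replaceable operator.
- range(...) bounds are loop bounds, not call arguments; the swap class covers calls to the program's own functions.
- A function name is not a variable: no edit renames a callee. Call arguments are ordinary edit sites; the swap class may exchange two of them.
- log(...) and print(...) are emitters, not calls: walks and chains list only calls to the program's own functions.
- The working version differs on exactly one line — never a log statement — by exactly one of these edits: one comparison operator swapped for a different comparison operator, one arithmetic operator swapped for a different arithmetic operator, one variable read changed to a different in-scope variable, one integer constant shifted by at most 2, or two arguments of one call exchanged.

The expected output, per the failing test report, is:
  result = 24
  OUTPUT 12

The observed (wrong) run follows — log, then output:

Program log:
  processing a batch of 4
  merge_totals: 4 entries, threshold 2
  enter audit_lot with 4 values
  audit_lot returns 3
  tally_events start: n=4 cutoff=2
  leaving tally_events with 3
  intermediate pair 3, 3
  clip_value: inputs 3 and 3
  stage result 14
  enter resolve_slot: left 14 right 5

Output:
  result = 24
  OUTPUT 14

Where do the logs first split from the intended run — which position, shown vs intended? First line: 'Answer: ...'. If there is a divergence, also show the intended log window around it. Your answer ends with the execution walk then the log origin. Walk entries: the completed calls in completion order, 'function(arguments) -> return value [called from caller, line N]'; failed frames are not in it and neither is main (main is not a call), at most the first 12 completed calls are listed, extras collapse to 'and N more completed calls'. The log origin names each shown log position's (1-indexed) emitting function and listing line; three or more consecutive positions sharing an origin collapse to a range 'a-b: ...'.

Answer: position 9; shown 'stage result 14' vs intended 'stage result 12'.
Intended log window:
  7: intermediate pair 3, 3
  8: clip_value: inputs 3 and 3
  9: stage result 12
  10: enter resolve_slot: left 12 right 5
Execution walk:
  audit_lot([9, 2, 8, 6]) -> 3  [called from merge_totals, line 30]
  tally_events([9, 2, 8, 6], 2) -> 3  [called from merge_totals, line 31]
  clip_value(3, 3) -> 14  [called from merge_totals, line 33]
  merge_totals([9, 2, 8, 6], 2) -> 14  [called from main, line 48]
  resolve_slot(14, 5) -> 24  [called from main, line 50]
Log origin:
  1: from main, line 47
  2: from merge_totals, line 29
  3: from audit_lot, line 2
  4: from audit_lot, line 7
  5: from tally_events, line 11
  6: from tally_events, line 16
  7: from merge_totals, line 32
  8: from clip_value, line 20
  9: from main, line 49
  10: from resolve_slot, line 36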